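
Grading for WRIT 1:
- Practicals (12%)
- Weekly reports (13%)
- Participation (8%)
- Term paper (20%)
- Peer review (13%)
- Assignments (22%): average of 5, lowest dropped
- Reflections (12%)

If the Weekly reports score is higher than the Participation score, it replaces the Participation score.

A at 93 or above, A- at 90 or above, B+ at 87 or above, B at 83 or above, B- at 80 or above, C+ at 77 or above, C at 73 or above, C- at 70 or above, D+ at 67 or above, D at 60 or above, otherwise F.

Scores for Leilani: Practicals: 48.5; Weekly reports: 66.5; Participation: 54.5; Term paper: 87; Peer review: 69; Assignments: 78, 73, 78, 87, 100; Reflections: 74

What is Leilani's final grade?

C

Assignments: drop 73 → average of remaining 4 = 343/4 = 85.75
Weekly reports (66.5) > Participation (54.5), so Participation counts as 66.5.
Weighted total:
  Practicals 48.5 × 0.12 = 5.82
  Weekly reports 66.5 × 0.13 = 8.645
  Participation 66.5 × 0.08 = 5.32
  Term paper 87 × 0.2 = 17.4
  Peer review 69 × 0.13 = 8.97
  Assignments 85.75 × 0.22 = 18.865
  Reflections 74 × 0.12 = 8.88
Sum = 73.9
73.9 is ≥ 73 and < 77 → C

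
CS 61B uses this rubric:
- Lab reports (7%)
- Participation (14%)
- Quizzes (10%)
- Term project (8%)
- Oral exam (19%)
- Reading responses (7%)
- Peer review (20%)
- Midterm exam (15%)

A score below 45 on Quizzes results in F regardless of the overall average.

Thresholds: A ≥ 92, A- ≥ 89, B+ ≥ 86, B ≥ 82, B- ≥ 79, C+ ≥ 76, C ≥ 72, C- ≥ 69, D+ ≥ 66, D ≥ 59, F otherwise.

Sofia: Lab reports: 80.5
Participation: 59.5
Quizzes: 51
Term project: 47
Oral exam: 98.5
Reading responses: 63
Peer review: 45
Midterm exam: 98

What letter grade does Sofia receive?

Quizzes score 51 ≥ 45: minimum met.
Weighted total:
  Lab reports 80.5 × 0.07 = 5.635
  Participation 59.5 × 0.14 = 8.33
  Quizzes 51 × 0.1 = 5.1
  Term project 47 × 0.08 = 3.76
  Oral exam 98.5 × 0.19 = 18.715
  Reading responses 63 × 0.07 = 4.41
  Peer review 45 × 0.2 = 9
  Midterm exam 98 × 0.15 = 14.7
Sum = 69.65
69.65 is ≥ 69 and < 72 → C-

C-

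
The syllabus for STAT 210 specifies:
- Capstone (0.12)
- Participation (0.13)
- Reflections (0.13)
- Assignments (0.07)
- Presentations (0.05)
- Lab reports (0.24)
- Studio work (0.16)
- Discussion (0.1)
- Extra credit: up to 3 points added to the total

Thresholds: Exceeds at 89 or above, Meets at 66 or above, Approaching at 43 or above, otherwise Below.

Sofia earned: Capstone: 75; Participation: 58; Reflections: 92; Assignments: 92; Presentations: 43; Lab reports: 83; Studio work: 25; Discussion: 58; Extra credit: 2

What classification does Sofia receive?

Meets

Weighted total:
  Capstone 75 × 0.12 = 9
  Participation 58 × 0.13 = 7.54
  Reflections 92 × 0.13 = 11.96
  Assignments 92 × 0.07 = 6.44
  Presentations 43 × 0.05 = 2.15
  Lab reports 83 × 0.24 = 19.92
  Studio work 25 × 0.16 = 4
  Discussion 58 × 0.1 = 5.8
Sum = 66.81
Extra credit: 66.81 + 2 = 68.81
68.81 is ≥ 66 and < 89 → Meets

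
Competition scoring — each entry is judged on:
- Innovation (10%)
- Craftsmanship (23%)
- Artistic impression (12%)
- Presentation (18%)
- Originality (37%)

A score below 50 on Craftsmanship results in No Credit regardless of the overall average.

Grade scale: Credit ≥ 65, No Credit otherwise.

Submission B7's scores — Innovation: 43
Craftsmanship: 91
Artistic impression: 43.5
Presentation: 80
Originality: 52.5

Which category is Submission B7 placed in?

Craftsmanship score 91 ≥ 50: minimum met.
Weighted total:
  Innovation 43 × 0.1 = 4.3
  Craftsmanship 91 × 0.23 = 20.93
  Artistic impression 43.5 × 0.12 = 5.22
  Presentation 80 × 0.18 = 14.4
  Originality 52.5 × 0.37 = 19.425
Sum = 64.275
64.275 < 65 → No Credit

No Credit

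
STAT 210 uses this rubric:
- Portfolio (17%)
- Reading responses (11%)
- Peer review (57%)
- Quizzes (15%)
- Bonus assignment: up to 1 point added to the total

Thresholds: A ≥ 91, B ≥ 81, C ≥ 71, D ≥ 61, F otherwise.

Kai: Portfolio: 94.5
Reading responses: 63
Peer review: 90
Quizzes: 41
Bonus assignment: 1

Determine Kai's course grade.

Weighted total:
  Portfolio 94.5 × 0.17 = 16.065
  Reading responses 63 × 0.11 = 6.93
  Peer review 90 × 0.57 = 51.3
  Quizzes 41 × 0.15 = 6.15
Sum = 80.445
Bonus assignment: 80.445 + 1 = 81.445
81.445 is ≥ 81 and < 91 → B

B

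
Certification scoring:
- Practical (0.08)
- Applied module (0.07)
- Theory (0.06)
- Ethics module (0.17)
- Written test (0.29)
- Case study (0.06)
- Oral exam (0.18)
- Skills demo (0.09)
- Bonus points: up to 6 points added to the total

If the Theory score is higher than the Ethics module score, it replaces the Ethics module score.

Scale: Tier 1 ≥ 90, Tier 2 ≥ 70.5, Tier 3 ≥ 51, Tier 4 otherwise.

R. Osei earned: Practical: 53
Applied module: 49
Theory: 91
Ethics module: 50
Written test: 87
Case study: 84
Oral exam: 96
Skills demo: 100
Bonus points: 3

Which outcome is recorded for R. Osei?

Tier 2

Theory (91) > Ethics module (50), so Ethics module counts as 91.
Weighted total:
  Practical 53 × 0.08 = 4.24
  Applied module 49 × 0.07 = 3.43
  Theory 91 × 0.06 = 5.46
  Ethics module 91 × 0.17 = 15.47
  Written test 87 × 0.29 = 25.23
  Case study 84 × 0.06 = 5.04
  Oral exam 96 × 0.18 = 17.28
  Skills demo 100 × 0.09 = 9
Sum = 85.15
Bonus points: 85.15 + 3 = 88.15
88.15 is ≥ 70.5 and < 90 → Tier 2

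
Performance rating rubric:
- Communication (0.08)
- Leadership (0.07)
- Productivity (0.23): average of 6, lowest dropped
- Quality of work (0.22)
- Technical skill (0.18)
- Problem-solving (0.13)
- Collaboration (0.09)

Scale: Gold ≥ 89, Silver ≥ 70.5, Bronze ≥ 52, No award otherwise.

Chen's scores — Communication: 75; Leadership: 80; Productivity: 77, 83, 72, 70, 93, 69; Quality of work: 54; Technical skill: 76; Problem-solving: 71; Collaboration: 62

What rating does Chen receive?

Bronze

Productivity: drop 69 → average of remaining 5 = 395/5 = 79
Weighted total:
  Communication 75 × 0.08 = 6
  Leadership 80 × 0.07 = 5.6
  Productivity 79 × 0.23 = 18.17
  Quality of work 54 × 0.22 = 11.88
  Technical skill 76 × 0.18 = 13.68
  Problem-solving 71 × 0.13 = 9.23
  Collaboration 62 × 0.09 = 5.58
Sum = 70.14
70.14 is ≥ 52 and < 70.5 → Bronze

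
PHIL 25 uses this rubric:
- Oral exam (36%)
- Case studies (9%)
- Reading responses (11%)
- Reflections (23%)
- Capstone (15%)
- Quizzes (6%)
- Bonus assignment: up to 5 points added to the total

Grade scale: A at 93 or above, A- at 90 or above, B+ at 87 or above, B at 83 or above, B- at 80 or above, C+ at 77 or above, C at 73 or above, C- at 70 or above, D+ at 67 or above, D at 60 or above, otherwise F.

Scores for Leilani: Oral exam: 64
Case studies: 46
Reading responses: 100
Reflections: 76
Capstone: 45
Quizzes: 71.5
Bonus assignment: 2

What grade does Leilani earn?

Weighted total:
  Oral exam 64 × 0.36 = 23.04
  Case studies 46 × 0.09 = 4.14
  Reading responses 100 × 0.11 = 11
  Reflections 76 × 0.23 = 17.48
  Capstone 45 × 0.15 = 6.75
  Quizzes 71.5 × 0.06 = 4.29
Sum = 66.7
Bonus assignment: 66.7 + 2 = 68.7
68.7 is ≥ 67 and < 70 → D+

D+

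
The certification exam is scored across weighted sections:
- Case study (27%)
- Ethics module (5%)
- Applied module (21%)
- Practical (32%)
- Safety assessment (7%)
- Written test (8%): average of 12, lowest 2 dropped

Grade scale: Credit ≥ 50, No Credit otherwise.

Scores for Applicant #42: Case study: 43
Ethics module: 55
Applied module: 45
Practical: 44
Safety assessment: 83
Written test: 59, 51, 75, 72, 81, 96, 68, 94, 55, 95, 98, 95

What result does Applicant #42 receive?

Credit

Written test: drop 51, 55 → average of remaining 10 = 833/10 = 83.3
Weighted total:
  Case study 43 × 0.27 = 11.61
  Ethics module 55 × 0.05 = 2.75
  Applied module 45 × 0.21 = 9.45
  Practical 44 × 0.32 = 14.08
  Safety assessment 83 × 0.07 = 5.81
  Written test 83.3 × 0.08 = 6.664
Sum = 50.364
50.364 ≥ 50 → Credit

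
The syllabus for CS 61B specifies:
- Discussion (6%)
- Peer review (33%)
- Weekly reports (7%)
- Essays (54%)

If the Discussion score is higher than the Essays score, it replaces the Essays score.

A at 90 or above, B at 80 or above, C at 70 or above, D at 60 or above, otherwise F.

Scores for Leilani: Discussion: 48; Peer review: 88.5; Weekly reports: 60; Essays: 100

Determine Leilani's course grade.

A

Discussion (48) ≤ Essays (100), so Essays stays at 100.
Weighted total:
  Discussion 48 × 0.06 = 2.88
  Peer review 88.5 × 0.33 = 29.205
  Weekly reports 60 × 0.07 = 4.2
  Essays 100 × 0.54 = 54
Sum = 90.285
90.285 ≥ 90 → A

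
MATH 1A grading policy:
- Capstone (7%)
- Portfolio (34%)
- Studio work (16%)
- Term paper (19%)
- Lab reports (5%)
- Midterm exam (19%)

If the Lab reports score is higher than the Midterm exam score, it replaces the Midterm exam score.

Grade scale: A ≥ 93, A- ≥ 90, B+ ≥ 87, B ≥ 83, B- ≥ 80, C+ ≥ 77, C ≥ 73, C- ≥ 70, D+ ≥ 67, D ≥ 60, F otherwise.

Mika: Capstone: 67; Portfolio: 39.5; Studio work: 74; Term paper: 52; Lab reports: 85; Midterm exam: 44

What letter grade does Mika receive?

D

Lab reports (85) > Midterm exam (44), so Midterm exam counts as 85.
Weighted total:
  Capstone 67 × 0.07 = 4.69
  Portfolio 39.5 × 0.34 = 13.43
  Studio work 74 × 0.16 = 11.84
  Term paper 52 × 0.19 = 9.88
  Lab reports 85 × 0.05 = 4.25
  Midterm exam 85 × 0.19 = 16.15
Sum = 60.24
60.24 is ≥ 60 and < 67 → D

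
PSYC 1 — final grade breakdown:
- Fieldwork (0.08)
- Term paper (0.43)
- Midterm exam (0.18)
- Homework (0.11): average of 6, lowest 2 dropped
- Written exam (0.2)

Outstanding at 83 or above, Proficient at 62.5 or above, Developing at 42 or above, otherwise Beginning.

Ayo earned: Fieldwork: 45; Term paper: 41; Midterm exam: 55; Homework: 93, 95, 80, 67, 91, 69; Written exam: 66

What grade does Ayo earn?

Developing

Homework: drop 67, 69 → average of remaining 4 = 359/4 = 89.75
Weighted total:
  Fieldwork 45 × 0.08 = 3.6
  Term paper 41 × 0.43 = 17.63
  Midterm exam 55 × 0.18 = 9.9
  Homework 89.75 × 0.11 = 9.8725
  Written exam 66 × 0.2 = 13.2
Sum = 54.2025
54.2025 is ≥ 42 and < 62.5 → Developing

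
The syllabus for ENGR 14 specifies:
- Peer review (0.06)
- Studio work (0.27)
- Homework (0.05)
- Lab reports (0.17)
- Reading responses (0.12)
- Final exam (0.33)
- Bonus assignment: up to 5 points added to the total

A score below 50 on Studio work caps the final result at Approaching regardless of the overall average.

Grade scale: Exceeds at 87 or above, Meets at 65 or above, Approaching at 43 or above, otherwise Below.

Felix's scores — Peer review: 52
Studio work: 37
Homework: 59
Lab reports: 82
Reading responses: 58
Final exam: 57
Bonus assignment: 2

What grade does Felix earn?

Approaching

Studio work score 37 < 50: minimum not met.
Weighted total:
  Peer review 52 × 0.06 = 3.12
  Studio work 37 × 0.27 = 9.99
  Homework 59 × 0.05 = 2.95
  Lab reports 82 × 0.17 = 13.94
  Reading responses 58 × 0.12 = 6.96
  Final exam 57 × 0.33 = 18.81
Sum = 55.77
Bonus assignment: 55.77 + 2 = 57.77
57.77 would be Approaching; cap at Approaching applies → Approaching.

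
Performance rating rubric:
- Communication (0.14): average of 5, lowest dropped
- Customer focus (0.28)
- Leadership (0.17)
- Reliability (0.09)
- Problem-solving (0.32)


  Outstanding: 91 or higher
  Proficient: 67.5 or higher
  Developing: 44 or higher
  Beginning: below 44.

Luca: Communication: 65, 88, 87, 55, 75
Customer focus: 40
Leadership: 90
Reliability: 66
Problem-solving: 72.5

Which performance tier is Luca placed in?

Developing

Communication: drop 55 → average of remaining 4 = 315/4 = 78.75
Weighted total:
  Communication 78.75 × 0.14 = 11.025
  Customer focus 40 × 0.28 = 11.2
  Leadership 90 × 0.17 = 15.3
  Reliability 66 × 0.09 = 5.94
  Problem-solving 72.5 × 0.32 = 23.2
Sum = 66.665
66.665 is ≥ 44 and < 67.5 → Developing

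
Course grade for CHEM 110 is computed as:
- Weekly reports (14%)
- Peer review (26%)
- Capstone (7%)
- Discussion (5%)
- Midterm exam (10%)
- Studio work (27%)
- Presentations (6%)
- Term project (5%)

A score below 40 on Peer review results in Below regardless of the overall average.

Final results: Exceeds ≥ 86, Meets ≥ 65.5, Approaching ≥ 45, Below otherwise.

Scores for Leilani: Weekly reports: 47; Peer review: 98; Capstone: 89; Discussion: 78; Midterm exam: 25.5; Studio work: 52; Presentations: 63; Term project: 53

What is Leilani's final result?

Approaching

Peer review score 98 ≥ 40: minimum met.
Weighted total:
  Weekly reports 47 × 0.14 = 6.58
  Peer review 98 × 0.26 = 25.48
  Capstone 89 × 0.07 = 6.23
  Discussion 78 × 0.05 = 3.9
  Midterm exam 25.5 × 0.1 = 2.55
  Studio work 52 × 0.27 = 14.04
  Presentations 63 × 0.06 = 3.78
  Term project 53 × 0.05 = 2.65
Sum = 65.21
65.21 is ≥ 45 and < 65.5 → Approaching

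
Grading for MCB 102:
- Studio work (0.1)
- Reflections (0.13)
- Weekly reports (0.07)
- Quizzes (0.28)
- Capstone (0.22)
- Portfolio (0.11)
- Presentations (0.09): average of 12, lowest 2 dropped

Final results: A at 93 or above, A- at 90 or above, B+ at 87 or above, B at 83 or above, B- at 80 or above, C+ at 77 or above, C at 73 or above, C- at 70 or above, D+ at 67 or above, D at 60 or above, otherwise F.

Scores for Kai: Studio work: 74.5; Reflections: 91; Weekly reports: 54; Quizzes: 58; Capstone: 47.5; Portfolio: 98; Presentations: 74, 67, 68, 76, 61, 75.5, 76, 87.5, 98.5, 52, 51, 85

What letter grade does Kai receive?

D+

Presentations: drop 51, 52 → average of remaining 10 = 768.5/10 = 76.85
Weighted total:
  Studio work 74.5 × 0.1 = 7.45
  Reflections 91 × 0.13 = 11.83
  Weekly reports 54 × 0.07 = 3.78
  Quizzes 58 × 0.28 = 16.24
  Capstone 47.5 × 0.22 = 10.45
  Portfolio 98 × 0.11 = 10.78
  Presentations 76.85 × 0.09 = 6.9165
Sum = 67.4465
67.4465 is ≥ 67 and < 70 → D+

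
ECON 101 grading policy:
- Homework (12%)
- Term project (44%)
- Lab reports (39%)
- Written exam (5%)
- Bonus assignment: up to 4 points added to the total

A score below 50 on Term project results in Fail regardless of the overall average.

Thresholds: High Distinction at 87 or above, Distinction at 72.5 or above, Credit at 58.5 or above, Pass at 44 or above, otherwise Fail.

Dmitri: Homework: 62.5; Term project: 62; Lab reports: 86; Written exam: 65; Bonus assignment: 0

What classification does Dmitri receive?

Credit

Term project score 62 ≥ 50: minimum met.
Weighted total:
  Homework 62.5 × 0.12 = 7.5
  Term project 62 × 0.44 = 27.28
  Lab reports 86 × 0.39 = 33.54
  Written exam 65 × 0.05 = 3.25
Sum = 71.57
Bonus assignment: 71.57 + 0 = 71.57
71.57 is ≥ 58.5 and < 72.5 → Credit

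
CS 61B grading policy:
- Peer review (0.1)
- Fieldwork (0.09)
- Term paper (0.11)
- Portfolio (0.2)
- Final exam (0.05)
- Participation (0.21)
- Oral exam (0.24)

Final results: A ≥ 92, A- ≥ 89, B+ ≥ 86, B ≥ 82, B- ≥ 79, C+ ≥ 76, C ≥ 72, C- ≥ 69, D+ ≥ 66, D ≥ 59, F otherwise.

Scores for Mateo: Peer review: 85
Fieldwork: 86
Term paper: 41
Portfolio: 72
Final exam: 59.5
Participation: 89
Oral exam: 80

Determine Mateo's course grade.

Weighted total:
  Peer review 85 × 0.1 = 8.5
  Fieldwork 86 × 0.09 = 7.74
  Term paper 41 × 0.11 = 4.51
  Portfolio 72 × 0.2 = 14.4
  Final exam 59.5 × 0.05 = 2.975
  Participation 89 × 0.21 = 18.69
  Oral exam 80 × 0.24 = 19.2
Sum = 76.015
76.015 is ≥ 76 and < 79 → C+

C+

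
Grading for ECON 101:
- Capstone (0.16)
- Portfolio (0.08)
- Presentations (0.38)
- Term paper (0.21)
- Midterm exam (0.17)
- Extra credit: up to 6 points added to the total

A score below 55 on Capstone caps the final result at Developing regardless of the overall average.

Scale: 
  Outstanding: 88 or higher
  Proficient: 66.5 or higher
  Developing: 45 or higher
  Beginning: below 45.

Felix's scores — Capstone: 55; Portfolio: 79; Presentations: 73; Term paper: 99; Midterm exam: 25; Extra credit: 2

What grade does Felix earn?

Capstone score 55 ≥ 55: minimum met.
Weighted total:
  Capstone 55 × 0.16 = 8.8
  Portfolio 79 × 0.08 = 6.32
  Presentations 73 × 0.38 = 27.74
  Term paper 99 × 0.21 = 20.79
  Midterm exam 25 × 0.17 = 4.25
Sum = 67.9
Extra credit: 67.9 + 2 = 69.9
69.9 is ≥ 66.5 and < 88 → Proficient

Proficient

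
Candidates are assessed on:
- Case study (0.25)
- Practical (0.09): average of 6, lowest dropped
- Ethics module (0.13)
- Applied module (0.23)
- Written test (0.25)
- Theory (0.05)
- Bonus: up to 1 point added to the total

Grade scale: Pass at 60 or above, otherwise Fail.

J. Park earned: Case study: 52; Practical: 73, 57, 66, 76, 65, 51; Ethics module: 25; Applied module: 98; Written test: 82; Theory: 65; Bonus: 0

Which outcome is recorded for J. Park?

Pass

Practical: drop 51 → average of remaining 5 = 337/5 = 67.4
Weighted total:
  Case study 52 × 0.25 = 13
  Practical 67.4 × 0.09 = 6.066
  Ethics module 25 × 0.13 = 3.25
  Applied module 98 × 0.23 = 22.54
  Written test 82 × 0.25 = 20.5
  Theory 65 × 0.05 = 3.25
Sum = 68.606
Bonus: 68.606 + 0 = 68.606
68.606 ≥ 60 → Pass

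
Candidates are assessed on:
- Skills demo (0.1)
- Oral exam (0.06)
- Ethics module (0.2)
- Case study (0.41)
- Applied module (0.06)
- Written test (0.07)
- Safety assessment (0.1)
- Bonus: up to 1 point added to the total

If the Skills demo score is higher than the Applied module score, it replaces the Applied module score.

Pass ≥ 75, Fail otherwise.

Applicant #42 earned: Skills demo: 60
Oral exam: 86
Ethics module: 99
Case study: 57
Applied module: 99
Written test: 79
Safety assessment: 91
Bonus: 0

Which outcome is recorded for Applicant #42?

Fail

Skills demo (60) ≤ Applied module (99), so Applied module stays at 99.
Weighted total:
  Skills demo 60 × 0.1 = 6
  Oral exam 86 × 0.06 = 5.16
  Ethics module 99 × 0.2 = 19.8
  Case study 57 × 0.41 = 23.37
  Applied module 99 × 0.06 = 5.94
  Written test 79 × 0.07 = 5.53
  Safety assessment 91 × 0.1 = 9.1
Sum = 74.9
Bonus: 74.9 + 0 = 74.9
74.9 < 75 → Fail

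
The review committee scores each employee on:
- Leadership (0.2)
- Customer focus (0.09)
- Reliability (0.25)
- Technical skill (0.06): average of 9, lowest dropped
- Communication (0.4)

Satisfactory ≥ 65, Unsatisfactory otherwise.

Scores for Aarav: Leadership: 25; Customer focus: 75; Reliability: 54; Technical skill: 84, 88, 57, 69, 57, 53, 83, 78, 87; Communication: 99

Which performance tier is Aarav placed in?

Technical skill: drop 53 → average of remaining 8 = 603/8 = 75.375
Weighted total:
  Leadership 25 × 0.2 = 5
  Customer focus 75 × 0.09 = 6.75
  Reliability 54 × 0.25 = 13.5
  Technical skill 75.375 × 0.06 = 4.5225
  Communication 99 × 0.4 = 39.6
Sum = 69.3725
69.3725 ≥ 65 → Satisfactory

Satisfactory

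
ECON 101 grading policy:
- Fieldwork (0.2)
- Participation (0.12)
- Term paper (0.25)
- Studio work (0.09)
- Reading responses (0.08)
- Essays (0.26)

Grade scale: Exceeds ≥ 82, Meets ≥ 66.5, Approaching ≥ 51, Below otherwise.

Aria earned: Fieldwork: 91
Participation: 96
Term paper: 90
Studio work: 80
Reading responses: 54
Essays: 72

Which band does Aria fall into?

Weighted total:
  Fieldwork 91 × 0.2 = 18.2
  Participation 96 × 0.12 = 11.52
  Term paper 90 × 0.25 = 22.5
  Studio work 80 × 0.09 = 7.2
  Reading responses 54 × 0.08 = 4.32
  Essays 72 × 0.26 = 18.72
Sum = 82.46
82.46 ≥ 82 → Exceeds

Exceeds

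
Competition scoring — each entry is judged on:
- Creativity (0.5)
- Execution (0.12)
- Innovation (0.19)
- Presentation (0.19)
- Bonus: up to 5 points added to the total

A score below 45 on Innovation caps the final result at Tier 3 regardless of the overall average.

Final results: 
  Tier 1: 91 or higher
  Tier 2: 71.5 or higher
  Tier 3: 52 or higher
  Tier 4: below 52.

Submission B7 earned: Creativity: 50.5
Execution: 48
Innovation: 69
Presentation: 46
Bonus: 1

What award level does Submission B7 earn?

Innovation score 69 ≥ 45: minimum met.
Weighted total:
  Creativity 50.5 × 0.5 = 25.25
  Execution 48 × 0.12 = 5.76
  Innovation 69 × 0.19 = 13.11
  Presentation 46 × 0.19 = 8.74
Sum = 52.86
Bonus: 52.86 + 1 = 53.86
53.86 is ≥ 52 and < 71.5 → Tier 3

Tier 3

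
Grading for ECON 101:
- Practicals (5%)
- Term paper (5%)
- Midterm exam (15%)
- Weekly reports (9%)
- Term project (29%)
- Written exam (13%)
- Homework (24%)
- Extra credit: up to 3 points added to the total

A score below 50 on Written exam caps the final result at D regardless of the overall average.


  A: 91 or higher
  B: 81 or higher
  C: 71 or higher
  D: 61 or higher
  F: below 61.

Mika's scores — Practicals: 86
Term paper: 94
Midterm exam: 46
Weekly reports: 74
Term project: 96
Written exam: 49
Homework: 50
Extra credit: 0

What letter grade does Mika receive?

Written exam score 49 < 50: minimum not met.
Weighted total:
  Practicals 86 × 0.05 = 4.3
  Term paper 94 × 0.05 = 4.7
  Midterm exam 46 × 0.15 = 6.9
  Weekly reports 74 × 0.09 = 6.66
  Term project 96 × 0.29 = 27.84
  Written exam 49 × 0.13 = 6.37
  Homework 50 × 0.24 = 12
Sum = 68.77
Extra credit: 68.77 + 0 = 68.77
68.77 would be D; cap at D applies → D.

D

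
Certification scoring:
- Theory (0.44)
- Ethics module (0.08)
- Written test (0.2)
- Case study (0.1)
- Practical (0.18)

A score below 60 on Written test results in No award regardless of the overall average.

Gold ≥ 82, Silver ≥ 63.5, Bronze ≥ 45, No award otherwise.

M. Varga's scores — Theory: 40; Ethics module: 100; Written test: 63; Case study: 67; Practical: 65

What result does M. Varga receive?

Written test score 63 ≥ 60: minimum met.
Weighted total:
  Theory 40 × 0.44 = 17.6
  Ethics module 100 × 0.08 = 8
  Written test 63 × 0.2 = 12.6
  Case study 67 × 0.1 = 6.7
  Practical 65 × 0.18 = 11.7
Sum = 56.6
56.6 is ≥ 45 and < 63.5 → Bronze

Bronze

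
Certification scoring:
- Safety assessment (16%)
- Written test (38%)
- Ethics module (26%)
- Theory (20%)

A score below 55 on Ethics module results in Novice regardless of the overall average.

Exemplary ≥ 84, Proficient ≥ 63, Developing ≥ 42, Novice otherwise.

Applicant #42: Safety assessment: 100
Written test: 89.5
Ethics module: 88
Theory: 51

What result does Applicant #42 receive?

Proficient

Ethics module score 88 ≥ 55: minimum met.
Weighted total:
  Safety assessment 100 × 0.16 = 16
  Written test 89.5 × 0.38 = 34.01
  Ethics module 88 × 0.26 = 22.88
  Theory 51 × 0.2 = 10.2
Sum = 83.09
83.09 is ≥ 63 and < 84 → Proficient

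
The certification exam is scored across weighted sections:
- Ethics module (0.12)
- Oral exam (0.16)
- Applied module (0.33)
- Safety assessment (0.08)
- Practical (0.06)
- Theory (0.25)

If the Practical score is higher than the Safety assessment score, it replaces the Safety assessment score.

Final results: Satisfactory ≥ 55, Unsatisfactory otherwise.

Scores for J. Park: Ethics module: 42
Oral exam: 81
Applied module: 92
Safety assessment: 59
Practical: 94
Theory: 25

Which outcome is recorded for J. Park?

Practical (94) > Safety assessment (59), so Safety assessment counts as 94.
Weighted total:
  Ethics module 42 × 0.12 = 5.04
  Oral exam 81 × 0.16 = 12.96
  Applied module 92 × 0.33 = 30.36
  Safety assessment 94 × 0.08 = 7.52
  Practical 94 × 0.06 = 5.64
  Theory 25 × 0.25 = 6.25
Sum = 67.77
67.77 ≥ 55 → Satisfactory

Satisfactory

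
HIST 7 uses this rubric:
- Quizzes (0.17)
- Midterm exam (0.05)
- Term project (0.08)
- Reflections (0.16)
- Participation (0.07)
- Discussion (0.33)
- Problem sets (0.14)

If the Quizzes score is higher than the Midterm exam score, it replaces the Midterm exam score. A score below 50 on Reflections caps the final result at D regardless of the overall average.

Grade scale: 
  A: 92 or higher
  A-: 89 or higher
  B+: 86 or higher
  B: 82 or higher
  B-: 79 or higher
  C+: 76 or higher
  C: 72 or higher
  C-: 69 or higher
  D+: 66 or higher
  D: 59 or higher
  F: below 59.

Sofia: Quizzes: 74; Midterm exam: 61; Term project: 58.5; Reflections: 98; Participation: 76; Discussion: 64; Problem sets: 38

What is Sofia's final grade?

D+

Quizzes (74) > Midterm exam (61), so Midterm exam counts as 74.
Reflections score 98 ≥ 50: minimum met.
Weighted total:
  Quizzes 74 × 0.17 = 12.58
  Midterm exam 74 × 0.05 = 3.7
  Term project 58.5 × 0.08 = 4.68
  Reflections 98 × 0.16 = 15.68
  Participation 76 × 0.07 = 5.32
  Discussion 64 × 0.33 = 21.12
  Problem sets 38 × 0.14 = 5.32
Sum = 68.4
68.4 is ≥ 66 and < 69 → D+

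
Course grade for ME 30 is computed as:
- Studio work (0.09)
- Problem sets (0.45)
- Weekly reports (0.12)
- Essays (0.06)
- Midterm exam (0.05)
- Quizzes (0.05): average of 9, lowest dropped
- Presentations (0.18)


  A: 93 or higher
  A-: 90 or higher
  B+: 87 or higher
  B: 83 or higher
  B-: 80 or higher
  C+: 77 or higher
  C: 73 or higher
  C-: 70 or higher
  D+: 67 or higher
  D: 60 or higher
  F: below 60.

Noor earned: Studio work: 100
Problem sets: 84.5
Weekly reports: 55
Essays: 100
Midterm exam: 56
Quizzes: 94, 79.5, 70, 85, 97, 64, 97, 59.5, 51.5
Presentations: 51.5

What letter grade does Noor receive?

C

Quizzes: drop 51.5 → average of remaining 8 = 646/8 = 80.75
Weighted total:
  Studio work 100 × 0.09 = 9
  Problem sets 84.5 × 0.45 = 38.025
  Weekly reports 55 × 0.12 = 6.6
  Essays 100 × 0.06 = 6
  Midterm exam 56 × 0.05 = 2.8
  Quizzes 80.75 × 0.05 = 4.0375
  Presentations 51.5 × 0.18 = 9.27
Sum = 75.7325
75.7325 is ≥ 73 and < 77 → C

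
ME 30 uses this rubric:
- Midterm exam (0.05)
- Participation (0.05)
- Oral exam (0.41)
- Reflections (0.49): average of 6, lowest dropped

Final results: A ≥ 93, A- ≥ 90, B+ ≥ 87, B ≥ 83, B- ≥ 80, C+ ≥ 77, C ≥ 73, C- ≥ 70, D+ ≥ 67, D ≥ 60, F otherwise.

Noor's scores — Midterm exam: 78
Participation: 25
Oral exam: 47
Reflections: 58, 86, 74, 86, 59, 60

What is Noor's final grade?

Reflections: drop 58 → average of remaining 5 = 365/5 = 73
Weighted total:
  Midterm exam 78 × 0.05 = 3.9
  Participation 25 × 0.05 = 1.25
  Oral exam 47 × 0.41 = 19.27
  Reflections 73 × 0.49 = 35.77
Sum = 60.19
60.19 is ≥ 60 and < 67 → D

D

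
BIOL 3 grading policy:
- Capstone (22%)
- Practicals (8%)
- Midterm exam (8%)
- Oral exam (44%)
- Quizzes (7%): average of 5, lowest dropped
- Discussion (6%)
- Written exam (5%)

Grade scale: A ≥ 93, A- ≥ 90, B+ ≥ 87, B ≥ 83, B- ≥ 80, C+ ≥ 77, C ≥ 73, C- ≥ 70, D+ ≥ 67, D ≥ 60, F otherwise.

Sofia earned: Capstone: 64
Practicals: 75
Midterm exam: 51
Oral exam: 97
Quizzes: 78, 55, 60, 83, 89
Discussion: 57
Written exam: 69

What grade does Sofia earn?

C+

Quizzes: drop 55 → average of remaining 4 = 310/4 = 77.5
Weighted total:
  Capstone 64 × 0.22 = 14.08
  Practicals 75 × 0.08 = 6
  Midterm exam 51 × 0.08 = 4.08
  Oral exam 97 × 0.44 = 42.68
  Quizzes 77.5 × 0.07 = 5.425
  Discussion 57 × 0.06 = 3.42
  Written exam 69 × 0.05 = 3.45
Sum = 79.135
79.135 is ≥ 77 and < 80 → C+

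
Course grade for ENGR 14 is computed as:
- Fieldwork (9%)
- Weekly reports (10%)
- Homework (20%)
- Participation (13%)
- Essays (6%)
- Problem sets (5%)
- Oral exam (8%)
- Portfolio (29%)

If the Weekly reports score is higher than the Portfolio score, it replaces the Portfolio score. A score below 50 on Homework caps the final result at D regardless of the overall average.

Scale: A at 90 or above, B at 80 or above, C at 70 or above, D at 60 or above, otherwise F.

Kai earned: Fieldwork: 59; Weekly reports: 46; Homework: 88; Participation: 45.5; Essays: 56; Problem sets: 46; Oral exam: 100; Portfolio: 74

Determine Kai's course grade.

D

Weekly reports (46) ≤ Portfolio (74), so Portfolio stays at 74.
Homework score 88 ≥ 50: minimum met.
Weighted total:
  Fieldwork 59 × 0.09 = 5.31
  Weekly reports 46 × 0.1 = 4.6
  Homework 88 × 0.2 = 17.6
  Participation 45.5 × 0.13 = 5.915
  Essays 56 × 0.06 = 3.36
  Problem sets 46 × 0.05 = 2.3
  Oral exam 100 × 0.08 = 8
  Portfolio 74 × 0.29 = 21.46
Sum = 68.545
68.545 is ≥ 60 and < 70 → D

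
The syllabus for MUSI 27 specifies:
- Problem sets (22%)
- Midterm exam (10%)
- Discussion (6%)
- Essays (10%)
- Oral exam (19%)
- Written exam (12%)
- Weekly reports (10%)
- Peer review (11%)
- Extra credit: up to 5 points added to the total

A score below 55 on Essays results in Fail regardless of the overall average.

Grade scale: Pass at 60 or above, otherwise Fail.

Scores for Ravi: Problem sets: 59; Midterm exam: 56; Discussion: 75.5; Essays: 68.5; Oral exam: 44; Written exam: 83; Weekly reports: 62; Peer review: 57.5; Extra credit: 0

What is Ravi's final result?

Pass

Essays score 68.5 ≥ 55: minimum met.
Weighted total:
  Problem sets 59 × 0.22 = 12.98
  Midterm exam 56 × 0.1 = 5.6
  Discussion 75.5 × 0.06 = 4.53
  Essays 68.5 × 0.1 = 6.85
  Oral exam 44 × 0.19 = 8.36
  Written exam 83 × 0.12 = 9.96
  Weekly reports 62 × 0.1 = 6.2
  Peer review 57.5 × 0.11 = 6.325
Sum = 60.805
Extra credit: 60.805 + 0 = 60.805
60.805 ≥ 60 → Pass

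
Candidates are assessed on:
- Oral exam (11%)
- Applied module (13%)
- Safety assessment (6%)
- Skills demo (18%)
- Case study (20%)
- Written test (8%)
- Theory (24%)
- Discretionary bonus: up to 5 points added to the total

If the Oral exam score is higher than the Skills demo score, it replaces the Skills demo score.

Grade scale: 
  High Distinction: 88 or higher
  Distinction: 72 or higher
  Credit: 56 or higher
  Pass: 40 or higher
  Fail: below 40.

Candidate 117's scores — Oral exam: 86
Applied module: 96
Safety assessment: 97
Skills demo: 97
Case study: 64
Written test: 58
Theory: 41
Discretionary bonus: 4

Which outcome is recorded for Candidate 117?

Distinction

Oral exam (86) ≤ Skills demo (97), so Skills demo stays at 97.
Weighted total:
  Oral exam 86 × 0.11 = 9.46
  Applied module 96 × 0.13 = 12.48
  Safety assessment 97 × 0.06 = 5.82
  Skills demo 97 × 0.18 = 17.46
  Case study 64 × 0.2 = 12.8
  Written test 58 × 0.08 = 4.64
  Theory 41 × 0.24 = 9.84
Sum = 72.5
Discretionary bonus: 72.5 + 4 = 76.5
76.5 is ≥ 72 and < 88 → Distinction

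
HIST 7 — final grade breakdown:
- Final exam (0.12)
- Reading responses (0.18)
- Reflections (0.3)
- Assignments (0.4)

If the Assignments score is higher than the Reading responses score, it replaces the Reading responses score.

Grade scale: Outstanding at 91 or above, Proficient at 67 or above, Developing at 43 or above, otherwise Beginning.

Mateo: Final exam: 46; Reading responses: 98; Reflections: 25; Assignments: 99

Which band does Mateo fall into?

Assignments (99) > Reading responses (98), so Reading responses counts as 99.
Weighted total:
  Final exam 46 × 0.12 = 5.52
  Reading responses 99 × 0.18 = 17.82
  Reflections 25 × 0.3 = 7.5
  Assignments 99 × 0.4 = 39.6
Sum = 70.44
70.44 is ≥ 67 and < 91 → Proficient

Proficient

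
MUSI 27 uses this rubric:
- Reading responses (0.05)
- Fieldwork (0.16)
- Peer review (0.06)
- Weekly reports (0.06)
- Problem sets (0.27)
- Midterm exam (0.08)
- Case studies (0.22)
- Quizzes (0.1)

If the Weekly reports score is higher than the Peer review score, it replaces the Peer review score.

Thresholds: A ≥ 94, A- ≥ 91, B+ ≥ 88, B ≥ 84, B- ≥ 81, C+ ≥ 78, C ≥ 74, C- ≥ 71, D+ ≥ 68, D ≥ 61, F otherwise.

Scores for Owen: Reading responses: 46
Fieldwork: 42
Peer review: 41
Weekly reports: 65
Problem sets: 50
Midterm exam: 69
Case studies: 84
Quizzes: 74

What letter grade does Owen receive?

D

Weekly reports (65) > Peer review (41), so Peer review counts as 65.
Weighted total:
  Reading responses 46 × 0.05 = 2.3
  Fieldwork 42 × 0.16 = 6.72
  Peer review 65 × 0.06 = 3.9
  Weekly reports 65 × 0.06 = 3.9
  Problem sets 50 × 0.27 = 13.5
  Midterm exam 69 × 0.08 = 5.52
  Case studies 84 × 0.22 = 18.48
  Quizzes 74 × 0.1 = 7.4
Sum = 61.72
61.72 is ≥ 61 and < 68 → D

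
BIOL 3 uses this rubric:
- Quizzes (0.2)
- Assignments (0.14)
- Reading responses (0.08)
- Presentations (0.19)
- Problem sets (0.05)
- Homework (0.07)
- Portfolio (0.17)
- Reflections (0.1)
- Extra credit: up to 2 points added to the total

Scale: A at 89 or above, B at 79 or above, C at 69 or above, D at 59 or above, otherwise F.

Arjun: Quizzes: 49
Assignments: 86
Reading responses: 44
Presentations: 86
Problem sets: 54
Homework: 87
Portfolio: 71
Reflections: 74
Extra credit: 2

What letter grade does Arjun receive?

C

Weighted total:
  Quizzes 49 × 0.2 = 9.8
  Assignments 86 × 0.14 = 12.04
  Reading responses 44 × 0.08 = 3.52
  Presentations 86 × 0.19 = 16.34
  Problem sets 54 × 0.05 = 2.7
  Homework 87 × 0.07 = 6.09
  Portfolio 71 × 0.17 = 12.07
  Reflections 74 × 0.1 = 7.4
Sum = 69.96
Extra credit: 69.96 + 2 = 71.96
71.96 is ≥ 69 and < 79 → C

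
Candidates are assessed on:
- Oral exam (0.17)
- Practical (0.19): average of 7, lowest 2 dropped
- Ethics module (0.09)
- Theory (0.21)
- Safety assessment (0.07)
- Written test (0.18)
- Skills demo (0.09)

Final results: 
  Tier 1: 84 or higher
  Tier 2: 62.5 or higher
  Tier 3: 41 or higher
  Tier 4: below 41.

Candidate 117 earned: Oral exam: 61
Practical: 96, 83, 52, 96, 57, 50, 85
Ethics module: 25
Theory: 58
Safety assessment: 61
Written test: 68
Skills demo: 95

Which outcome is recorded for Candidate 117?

Tier 2

Practical: drop 50, 52 → average of remaining 5 = 417/5 = 83.4
Weighted total:
  Oral exam 61 × 0.17 = 10.37
  Practical 83.4 × 0.19 = 15.846
  Ethics module 25 × 0.09 = 2.25
  Theory 58 × 0.21 = 12.18
  Safety assessment 61 × 0.07 = 4.27
  Written test 68 × 0.18 = 12.24
  Skills demo 95 × 0.09 = 8.55
Sum = 65.706
65.706 is ≥ 62.5 and < 84 → Tier 2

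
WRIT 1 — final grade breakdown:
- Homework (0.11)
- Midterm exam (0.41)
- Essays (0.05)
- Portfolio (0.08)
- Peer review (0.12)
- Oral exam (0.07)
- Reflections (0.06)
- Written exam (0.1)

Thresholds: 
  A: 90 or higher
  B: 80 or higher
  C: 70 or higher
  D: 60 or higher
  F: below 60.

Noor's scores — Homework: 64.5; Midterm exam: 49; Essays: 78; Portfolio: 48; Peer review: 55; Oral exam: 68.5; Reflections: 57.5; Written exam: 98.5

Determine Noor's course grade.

F

Weighted total:
  Homework 64.5 × 0.11 = 7.095
  Midterm exam 49 × 0.41 = 20.09
  Essays 78 × 0.05 = 3.9
  Portfolio 48 × 0.08 = 3.84
  Peer review 55 × 0.12 = 6.6
  Oral exam 68.5 × 0.07 = 4.795
  Reflections 57.5 × 0.06 = 3.45
  Written exam 98.5 × 0.1 = 9.85
Sum = 59.62
59.62 < 60 → F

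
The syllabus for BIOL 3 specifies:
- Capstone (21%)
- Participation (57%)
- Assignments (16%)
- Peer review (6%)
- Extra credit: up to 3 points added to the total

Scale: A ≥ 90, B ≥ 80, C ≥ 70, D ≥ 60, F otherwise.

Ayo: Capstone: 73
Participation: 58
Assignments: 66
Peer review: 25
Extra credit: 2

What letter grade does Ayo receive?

Weighted total:
  Capstone 73 × 0.21 = 15.33
  Participation 58 × 0.57 = 33.06
  Assignments 66 × 0.16 = 10.56
  Peer review 25 × 0.06 = 1.5
Sum = 60.45
Extra credit: 60.45 + 2 = 62.45
62.45 is ≥ 60 and < 70 → D

D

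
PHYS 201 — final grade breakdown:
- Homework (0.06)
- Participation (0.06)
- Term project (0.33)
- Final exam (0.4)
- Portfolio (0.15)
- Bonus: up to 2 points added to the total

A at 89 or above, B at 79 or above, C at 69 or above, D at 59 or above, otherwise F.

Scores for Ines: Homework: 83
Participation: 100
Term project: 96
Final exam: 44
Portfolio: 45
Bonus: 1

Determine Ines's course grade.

Weighted total:
  Homework 83 × 0.06 = 4.98
  Participation 100 × 0.06 = 6
  Term project 96 × 0.33 = 31.68
  Final exam 44 × 0.4 = 17.6
  Portfolio 45 × 0.15 = 6.75
Sum = 67.01
Bonus: 67.01 + 1 = 68.01
68.01 is ≥ 59 and < 69 → D

D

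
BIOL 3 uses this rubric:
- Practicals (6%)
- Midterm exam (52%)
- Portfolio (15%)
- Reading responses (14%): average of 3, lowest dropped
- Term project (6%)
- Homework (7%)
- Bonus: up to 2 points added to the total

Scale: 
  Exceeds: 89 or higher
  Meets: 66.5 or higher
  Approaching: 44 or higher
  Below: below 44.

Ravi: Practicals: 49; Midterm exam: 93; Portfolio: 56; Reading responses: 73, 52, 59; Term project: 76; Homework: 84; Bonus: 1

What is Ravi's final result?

Meets

Reading responses: drop 52 → average of remaining 2 = 132/2 = 66
Weighted total:
  Practicals 49 × 0.06 = 2.94
  Midterm exam 93 × 0.52 = 48.36
  Portfolio 56 × 0.15 = 8.4
  Reading responses 66 × 0.14 = 9.24
  Term project 76 × 0.06 = 4.56
  Homework 84 × 0.07 = 5.88
Sum = 79.38
Bonus: 79.38 + 1 = 80.38
80.38 is ≥ 66.5 and < 89 → Meets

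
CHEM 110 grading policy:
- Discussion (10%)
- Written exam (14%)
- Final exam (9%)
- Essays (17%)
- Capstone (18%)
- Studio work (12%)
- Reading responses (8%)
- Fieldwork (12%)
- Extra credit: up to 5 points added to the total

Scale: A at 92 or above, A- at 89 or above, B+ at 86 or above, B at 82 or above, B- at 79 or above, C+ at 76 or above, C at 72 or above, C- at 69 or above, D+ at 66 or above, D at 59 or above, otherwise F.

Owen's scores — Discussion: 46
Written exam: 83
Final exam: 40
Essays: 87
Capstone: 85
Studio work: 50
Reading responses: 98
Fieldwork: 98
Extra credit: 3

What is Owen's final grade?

Weighted total:
  Discussion 46 × 0.1 = 4.6
  Written exam 83 × 0.14 = 11.62
  Final exam 40 × 0.09 = 3.6
  Essays 87 × 0.17 = 14.79
  Capstone 85 × 0.18 = 15.3
  Studio work 50 × 0.12 = 6
  Reading responses 98 × 0.08 = 7.84
  Fieldwork 98 × 0.12 = 11.76
Sum = 75.51
Extra credit: 75.51 + 3 = 78.51
78.51 is ≥ 76 and < 79 → C+

C+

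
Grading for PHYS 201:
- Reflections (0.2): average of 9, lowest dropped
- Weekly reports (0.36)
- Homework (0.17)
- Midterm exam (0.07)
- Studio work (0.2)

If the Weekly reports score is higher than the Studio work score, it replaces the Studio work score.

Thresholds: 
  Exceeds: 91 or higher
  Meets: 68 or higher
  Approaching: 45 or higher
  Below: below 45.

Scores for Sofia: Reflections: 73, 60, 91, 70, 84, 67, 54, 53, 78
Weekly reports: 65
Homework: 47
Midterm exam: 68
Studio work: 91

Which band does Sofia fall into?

Meets

Reflections: drop 53 → average of remaining 8 = 577/8 = 72.125
Weekly reports (65) ≤ Studio work (91), so Studio work stays at 91.
Weighted total:
  Reflections 72.125 × 0.2 = 14.425
  Weekly reports 65 × 0.36 = 23.4
  Homework 47 × 0.17 = 7.99
  Midterm exam 68 × 0.07 = 4.76
  Studio work 91 × 0.2 = 18.2
Sum = 68.775
68.775 is ≥ 68 and < 91 → Meets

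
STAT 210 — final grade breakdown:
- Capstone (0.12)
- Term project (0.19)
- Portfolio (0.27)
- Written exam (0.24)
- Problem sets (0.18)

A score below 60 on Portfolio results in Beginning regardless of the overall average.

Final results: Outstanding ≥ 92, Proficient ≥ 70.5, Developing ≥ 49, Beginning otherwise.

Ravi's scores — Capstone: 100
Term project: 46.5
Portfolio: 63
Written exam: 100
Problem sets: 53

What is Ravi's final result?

Portfolio score 63 ≥ 60: minimum met.
Weighted total:
  Capstone 100 × 0.12 = 12
  Term project 46.5 × 0.19 = 8.835
  Portfolio 63 × 0.27 = 17.01
  Written exam 100 × 0.24 = 24
  Problem sets 53 × 0.18 = 9.54
Sum = 71.385
71.385 is ≥ 70.5 and < 92 → Proficient

Proficient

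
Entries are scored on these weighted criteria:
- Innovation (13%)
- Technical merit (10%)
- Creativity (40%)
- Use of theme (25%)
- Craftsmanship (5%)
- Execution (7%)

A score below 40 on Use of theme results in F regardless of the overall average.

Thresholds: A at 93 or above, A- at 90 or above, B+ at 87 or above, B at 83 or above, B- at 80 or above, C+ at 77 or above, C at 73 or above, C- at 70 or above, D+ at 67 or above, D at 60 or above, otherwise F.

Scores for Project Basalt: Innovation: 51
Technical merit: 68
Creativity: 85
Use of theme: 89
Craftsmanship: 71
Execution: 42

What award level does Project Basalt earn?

Use of theme score 89 ≥ 40: minimum met.
Weighted total:
  Innovation 51 × 0.13 = 6.63
  Technical merit 68 × 0.1 = 6.8
  Creativity 85 × 0.4 = 34
  Use of theme 89 × 0.25 = 22.25
  Craftsmanship 71 × 0.05 = 3.55
  Execution 42 × 0.07 = 2.94
Sum = 76.17
76.17 is ≥ 73 and < 77 → C

C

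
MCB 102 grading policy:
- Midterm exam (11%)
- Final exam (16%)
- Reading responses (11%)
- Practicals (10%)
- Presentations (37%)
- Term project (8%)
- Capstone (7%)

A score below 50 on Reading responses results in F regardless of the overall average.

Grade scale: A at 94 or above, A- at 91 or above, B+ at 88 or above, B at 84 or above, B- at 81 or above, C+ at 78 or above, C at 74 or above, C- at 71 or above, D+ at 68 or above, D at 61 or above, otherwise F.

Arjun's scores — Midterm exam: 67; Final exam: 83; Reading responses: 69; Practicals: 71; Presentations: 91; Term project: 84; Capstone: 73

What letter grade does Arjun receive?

C+

Reading responses score 69 ≥ 50: minimum met.
Weighted total:
  Midterm exam 67 × 0.11 = 7.37
  Final exam 83 × 0.16 = 13.28
  Reading responses 69 × 0.11 = 7.59
  Practicals 71 × 0.1 = 7.1
  Presentations 91 × 0.37 = 33.67
  Term project 84 × 0.08 = 6.72
  Capstone 73 × 0.07 = 5.11
Sum = 80.84
80.84 is ≥ 78 and < 81 → C+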